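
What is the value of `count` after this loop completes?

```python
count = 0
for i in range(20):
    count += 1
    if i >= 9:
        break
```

Loop breaks when i reaches 9, count is 10
`count` takes the values: 0 → 1 → 2 → 3 → 4 → 5 → 6 → 7 → 8 → 9 → 10

Answer: 10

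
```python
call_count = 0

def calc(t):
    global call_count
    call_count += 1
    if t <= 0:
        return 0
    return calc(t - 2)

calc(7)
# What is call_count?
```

Linear recursion stepping by 2: 5 calls from t=7 down to ≤0.

Answer: 5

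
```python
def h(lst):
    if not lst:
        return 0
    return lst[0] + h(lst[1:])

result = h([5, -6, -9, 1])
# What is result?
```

5 + (-6) + (-9) + 1 + 0 = -9

Answer: -9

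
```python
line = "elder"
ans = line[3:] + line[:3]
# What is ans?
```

Trace:
`line = "elder"` → line = 'elder'
`ans = line[3:] + line[:3]` → ans = 'ereld'
So ans = 'ereld'

Answer: 'ereld'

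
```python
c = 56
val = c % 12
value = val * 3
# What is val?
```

Trace:
`c = 56` → c = 56
`val = c % 12` → val = 8
`value = val * 3` → value = 24
So val = 8

Answer: 8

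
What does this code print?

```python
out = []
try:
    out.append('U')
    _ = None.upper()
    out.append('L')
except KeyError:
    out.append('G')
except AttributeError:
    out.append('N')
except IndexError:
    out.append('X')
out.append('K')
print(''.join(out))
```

Execution trace: 'U' (try body) → 'N' (except AttributeError) → 'K' (after the try/except). Output: UNK

Answer: UNK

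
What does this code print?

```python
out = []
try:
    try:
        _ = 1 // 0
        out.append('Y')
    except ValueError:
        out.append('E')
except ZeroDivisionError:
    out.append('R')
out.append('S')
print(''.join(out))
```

Execution trace: 'R' (outer except ZeroDivisionError) → 'S' (after the try/except). Output: RS

Answer: RS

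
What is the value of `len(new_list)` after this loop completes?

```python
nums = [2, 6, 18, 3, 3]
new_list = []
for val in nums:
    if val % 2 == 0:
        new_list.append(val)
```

Count even numbers in [2, 6, 18, 3, 3]
`new_list` takes the values: [] → [2] → [2, 6] → [2, 6, 18]
So `len(new_list)` = 3

Answer: 3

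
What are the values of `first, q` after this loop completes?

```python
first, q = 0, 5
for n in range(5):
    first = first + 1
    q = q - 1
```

first goes 0→5, q goes 5→0
`first, q` takes the values: (0, 5) → (1, 5) → (1, 4) → (2, 4) → (2, 3) → (3, 3) → (3, 2) → (4, 2) → (4, 1) → (5, 1) → (5, 0)

Answer: 5, 0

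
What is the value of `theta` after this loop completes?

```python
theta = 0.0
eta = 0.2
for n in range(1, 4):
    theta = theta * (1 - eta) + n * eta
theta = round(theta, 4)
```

Moving average with lr=0.2
`theta` takes the values: 0.0 → 0.2 → 0.56 → 1.048

Answer: 1.048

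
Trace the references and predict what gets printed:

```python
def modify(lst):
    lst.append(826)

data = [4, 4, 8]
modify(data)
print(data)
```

Key concept: function modifies passed list.
Step by step:
`data = [4, 4, 8]` → data = [4, 4, 8]
`modify(data)` → data = [4, 4, 8, 826]
`print(data)` → prints [4, 4, 8, 826]

Answer: [4, 4, 8, 826]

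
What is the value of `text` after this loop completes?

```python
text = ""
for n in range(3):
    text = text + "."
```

Repeat '.' 3 times
`text` takes the values: "" → "." → ".." → "..."

Answer: "..."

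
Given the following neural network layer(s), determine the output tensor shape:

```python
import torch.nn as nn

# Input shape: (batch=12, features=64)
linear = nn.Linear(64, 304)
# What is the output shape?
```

Input: (12, 64) -> Output: (12, 304)

Answer: (12, 304)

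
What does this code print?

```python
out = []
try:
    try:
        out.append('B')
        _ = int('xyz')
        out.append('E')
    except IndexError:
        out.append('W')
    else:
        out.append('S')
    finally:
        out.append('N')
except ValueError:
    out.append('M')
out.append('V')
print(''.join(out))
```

Execution trace: 'B' (try body) → 'N' (finally) → 'M' (outer except ValueError) → 'V' (after the try/except). Output: BNMV

Answer: BNMV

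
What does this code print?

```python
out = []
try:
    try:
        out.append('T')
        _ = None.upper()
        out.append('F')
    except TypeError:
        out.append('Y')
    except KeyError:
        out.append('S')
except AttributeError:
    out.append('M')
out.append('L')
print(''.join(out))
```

Execution trace: 'T' (try body) → 'M' (outer except AttributeError) → 'L' (after the try/except). Output: TML

Answer: TML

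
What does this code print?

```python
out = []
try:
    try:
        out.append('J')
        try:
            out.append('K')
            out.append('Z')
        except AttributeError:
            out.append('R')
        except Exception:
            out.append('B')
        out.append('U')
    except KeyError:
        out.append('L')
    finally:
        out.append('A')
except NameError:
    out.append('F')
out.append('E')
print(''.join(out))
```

Execution trace: 'J' (try body) → 'K' (inner try body) → 'Z' (inner try body, no exception) → 'U' (try body, no exception) → 'A' (finally) → 'E' (after the try/except). Output: JKZUAE

Answer: JKZUAE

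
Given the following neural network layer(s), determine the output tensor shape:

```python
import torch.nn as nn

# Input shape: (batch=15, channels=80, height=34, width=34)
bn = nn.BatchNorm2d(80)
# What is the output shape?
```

Input: (15, 80, 34, 34) -> Output: (15, 80, 34, 34)

Answer: (15, 80, 34, 34)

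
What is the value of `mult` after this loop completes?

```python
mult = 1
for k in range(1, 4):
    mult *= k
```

3! = 6
`mult` takes the values: 1 → 2 → 6

Answer: 6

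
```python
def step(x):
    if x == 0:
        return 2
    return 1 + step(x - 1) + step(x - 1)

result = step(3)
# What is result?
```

step(x) = 1 + 2·step(x-1), step(0)=2. Closed form: (2+1)·2^3 - 1 = 23.

Answer: 23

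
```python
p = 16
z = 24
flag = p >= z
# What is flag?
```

Trace:
`p = 16` → p = 16
`z = 24` → z = 24
`flag = p >= z` → flag = False
So flag = False

Answer: False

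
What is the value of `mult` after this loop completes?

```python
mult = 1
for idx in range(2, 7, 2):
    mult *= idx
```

Product of even numbers 2 to 6
`mult` takes the values: 1 → 2 → 8 → 48

Answer: 48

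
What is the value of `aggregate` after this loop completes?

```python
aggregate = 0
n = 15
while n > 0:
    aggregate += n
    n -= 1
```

Sum 15 down to 1
`aggregate` takes the values: 0 → 15 → 29 → 42 → 54 → 65 → 75 → 84 → 92 → 99 → 105 → 110 → 114 → 117 → 119 → 120

Answer: 120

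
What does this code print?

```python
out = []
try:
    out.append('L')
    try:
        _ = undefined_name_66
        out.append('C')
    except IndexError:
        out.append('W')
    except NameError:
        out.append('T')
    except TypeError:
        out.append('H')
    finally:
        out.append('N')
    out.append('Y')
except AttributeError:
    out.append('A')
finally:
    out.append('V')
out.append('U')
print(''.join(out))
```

Execution trace: 'L' (try body) → 'T' (inner except NameError) → 'N' (inner finally) → 'Y' (try body, no exception) → 'V' (finally) → 'U' (after the try/except). Output: LTNYVU

Answer: LTNYVU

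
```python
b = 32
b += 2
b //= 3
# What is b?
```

Trace:
`b = 32` → b = 32
`b += 2` → b = 34
`b //= 3` → b = 11
So b = 11

Answer: 11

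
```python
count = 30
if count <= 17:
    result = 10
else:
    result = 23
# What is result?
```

Trace:
`count = 30` → count = 30
`if count <= 17: ...` → count <= 17 is False, take else branch → result = 23
So result = 23

Answer: 23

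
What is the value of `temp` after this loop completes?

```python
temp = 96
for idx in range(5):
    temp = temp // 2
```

Halve 5 times: 96 // 2^5 = 3
`temp` takes the values: 96 → 48 → 24 → 12 → 6 → 3

Answer: 3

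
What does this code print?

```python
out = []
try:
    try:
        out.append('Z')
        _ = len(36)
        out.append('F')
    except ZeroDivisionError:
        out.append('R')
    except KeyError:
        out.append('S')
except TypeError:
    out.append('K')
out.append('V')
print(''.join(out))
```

Execution trace: 'Z' (try body) → 'K' (outer except TypeError) → 'V' (after the try/except). Output: ZKV

Answer: ZKV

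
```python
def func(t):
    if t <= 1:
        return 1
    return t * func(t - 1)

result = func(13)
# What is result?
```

func(13) = 13 * 12 * 11 * 10 * 9 * 8 * 7 * 6 * 5 * 4 * 3 * 2 * 1 = 6227020800

Answer: 6227020800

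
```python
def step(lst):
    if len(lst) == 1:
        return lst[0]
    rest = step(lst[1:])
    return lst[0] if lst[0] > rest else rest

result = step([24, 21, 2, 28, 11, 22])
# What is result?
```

Recursive max over [24, 21, 2, 28, 11, 22] = 28

Answer: 28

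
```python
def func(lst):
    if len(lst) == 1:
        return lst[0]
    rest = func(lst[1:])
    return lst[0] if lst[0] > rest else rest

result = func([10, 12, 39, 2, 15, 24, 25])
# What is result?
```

Recursive max over [10, 12, 39, 2, 15, 24, 25] = 39

Answer: 39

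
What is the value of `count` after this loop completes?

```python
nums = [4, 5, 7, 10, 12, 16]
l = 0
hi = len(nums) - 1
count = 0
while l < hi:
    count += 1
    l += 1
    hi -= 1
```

Iterations until pointers meet (list length 6)
`count` takes the values: 0 → 1 → 2 → 3

Answer: 3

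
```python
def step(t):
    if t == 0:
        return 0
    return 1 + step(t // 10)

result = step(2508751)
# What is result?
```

Count of digits of 2508751: 7

Answer: 7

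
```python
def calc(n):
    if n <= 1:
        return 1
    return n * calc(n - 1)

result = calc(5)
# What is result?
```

calc(5) = 5 * 4 * 3 * 2 * 1 = 120

Answer: 120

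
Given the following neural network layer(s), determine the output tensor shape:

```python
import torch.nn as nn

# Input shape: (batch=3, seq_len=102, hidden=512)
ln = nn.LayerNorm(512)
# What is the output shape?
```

Input: (3, 102, 512) -> Output: (3, 102, 512)

Answer: (3, 102, 512)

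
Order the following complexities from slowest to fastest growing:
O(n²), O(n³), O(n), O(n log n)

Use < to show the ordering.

Ordered by growth rate: O(n) < O(n log n) < O(n²) < O(n³)

Answer: O(n) < O(n log n) < O(n²) < O(n³)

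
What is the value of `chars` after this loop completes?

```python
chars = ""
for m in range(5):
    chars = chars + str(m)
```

Concatenate digits 0 to 4
`chars` takes the values: "" → "0" → "01" → "012" → "0123" → "01234"

Answer: "01234"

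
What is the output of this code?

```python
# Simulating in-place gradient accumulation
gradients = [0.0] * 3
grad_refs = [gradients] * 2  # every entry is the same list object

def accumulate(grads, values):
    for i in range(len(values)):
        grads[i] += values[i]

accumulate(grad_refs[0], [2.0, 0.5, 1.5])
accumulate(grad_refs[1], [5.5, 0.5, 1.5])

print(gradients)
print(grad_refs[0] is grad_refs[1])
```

Key concept: gradient accumulation aliasing.
Step by step:
`gradients = [0.0] * 3` → gradients = [0.0, 0.0, 0.0]
`grad_refs = [gradients] * 2` → grad_refs = [[0.0, 0.0, 0.0], [0.0, 0.0, 0.0]]
`accumulate(grad_refs[0], [2.0, 0.5, 1.5])` → gradients = [2.0, 0.5, 1.5]; grad_refs = [[2.0, 0.5, 1.5], [2.0, 0.5, 1.5]]
`accumulate(grad_refs[1], [5.5, 0.5, 1.5])` → gradients = [7.5, 1.0, 3.0]; grad_refs = [[7.5, 1.0, 3.0], [7.5, 1.0, 3.0]]
`print(gradients)` → prints [7.5, 1.0, 3.0]
`print(grad_refs[0] is grad_refs[1])` → prints True

Answer:
[7.5, 1.0, 3.0]
True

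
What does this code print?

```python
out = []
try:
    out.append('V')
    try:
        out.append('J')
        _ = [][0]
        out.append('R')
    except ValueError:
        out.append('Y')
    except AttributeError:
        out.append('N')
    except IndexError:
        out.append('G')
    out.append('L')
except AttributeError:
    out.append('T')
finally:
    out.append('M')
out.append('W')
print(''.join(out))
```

Execution trace: 'V' (try body) → 'J' (inner try body) → 'G' (inner except IndexError) → 'L' (try body, no exception) → 'M' (finally) → 'W' (after the try/except). Output: VJGLMW

Answer: VJGLMW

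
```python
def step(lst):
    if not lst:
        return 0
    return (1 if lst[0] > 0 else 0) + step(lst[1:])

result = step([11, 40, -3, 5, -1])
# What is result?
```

Count of positive elements in [11, 40, -3, 5, -1] = 3

Answer: 3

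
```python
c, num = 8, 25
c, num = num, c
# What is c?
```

Trace:
`c, num = 8, 25` → c = 8; num = 25
`c, num = num, c` → c = 25; num = 8
So c = 25

Answer: 25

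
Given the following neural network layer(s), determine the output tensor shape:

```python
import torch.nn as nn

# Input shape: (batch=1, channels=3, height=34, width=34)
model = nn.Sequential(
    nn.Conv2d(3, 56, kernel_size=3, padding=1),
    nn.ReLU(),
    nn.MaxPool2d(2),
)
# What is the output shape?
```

Input: (1, 3, 34, 34) -> after Conv2d: (1, 56, 34, 34) -> after ReLU: (1, 56, 34, 34) -> Output: (1, 56, 17, 17)

Answer: (1, 56, 17, 17)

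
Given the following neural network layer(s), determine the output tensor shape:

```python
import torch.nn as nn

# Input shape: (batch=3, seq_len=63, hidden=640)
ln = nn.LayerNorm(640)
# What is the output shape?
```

Input: (3, 63, 640) -> Output: (3, 63, 640)

Answer: (3, 63, 640)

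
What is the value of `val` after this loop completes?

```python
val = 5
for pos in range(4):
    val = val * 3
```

Multiply by 3, 4 times: 5 * 3^4 = 405
`val` takes the values: 5 → 15 → 45 → 135 → 405

Answer: 405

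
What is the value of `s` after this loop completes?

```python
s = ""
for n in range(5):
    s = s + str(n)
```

Concatenate digits 0 to 4
`s` takes the values: "" → "0" → "01" → "012" → "0123" → "01234"

Answer: "01234"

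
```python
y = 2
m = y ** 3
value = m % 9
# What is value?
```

Trace:
`y = 2` → y = 2
`m = y ** 3` → m = 8
`value = m % 9` → value = 8
So value = 8

Answer: 8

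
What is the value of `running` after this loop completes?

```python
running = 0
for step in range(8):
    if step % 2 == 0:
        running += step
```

Sum of even numbers 0 to 7
`running` takes the values: 0 → 2 → 6 → 12

Answer: 12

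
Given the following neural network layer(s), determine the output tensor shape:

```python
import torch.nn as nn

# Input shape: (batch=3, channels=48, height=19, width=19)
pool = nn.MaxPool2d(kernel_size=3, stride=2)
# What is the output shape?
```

Input: (3, 48, 19, 19) -> Output: (3, 48, 9, 9)

Answer: (3, 48, 9, 9)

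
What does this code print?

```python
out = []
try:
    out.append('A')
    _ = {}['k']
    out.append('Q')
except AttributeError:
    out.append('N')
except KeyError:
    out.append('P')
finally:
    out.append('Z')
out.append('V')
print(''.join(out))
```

Execution trace: 'A' (try body) → 'P' (except KeyError) → 'Z' (finally) → 'V' (after the try/except). Output: APZV

Answer: APZV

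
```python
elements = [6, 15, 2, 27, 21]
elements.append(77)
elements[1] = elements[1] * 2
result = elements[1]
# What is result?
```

Trace:
`elements = [6, 15, 2, 27, 21]` → elements = [6, 15, 2, 27, 21]
`elements.append(77)` → elements = [6, 15, 2, 27, 21, 77]
`elements[1] = elements[1] * 2` → elements = [6, 30, 2, 27, 21, 77]
`result = elements[1]` → result = 30
So result = 30

Answer: 30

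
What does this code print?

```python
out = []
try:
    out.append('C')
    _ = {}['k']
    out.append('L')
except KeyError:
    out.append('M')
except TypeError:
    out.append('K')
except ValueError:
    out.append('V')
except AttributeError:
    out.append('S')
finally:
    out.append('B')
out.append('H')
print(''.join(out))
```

Execution trace: 'C' (try body) → 'M' (except KeyError) → 'B' (finally) → 'H' (after the try/except). Output: CMBH

Answer: CMBH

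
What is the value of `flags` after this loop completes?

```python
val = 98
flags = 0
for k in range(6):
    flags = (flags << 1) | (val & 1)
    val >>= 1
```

Reverse lowest 6 bits of 98
`flags` takes the values: 0 → 1 → 2 → 4 → 8 → 17

Answer: 17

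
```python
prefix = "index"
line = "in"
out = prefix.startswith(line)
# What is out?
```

Trace:
`prefix = "index"` → prefix = 'index'
`line = "in"` → line = 'in'
`out = prefix.startswith(line)` → out = True
So out = True

Answer: True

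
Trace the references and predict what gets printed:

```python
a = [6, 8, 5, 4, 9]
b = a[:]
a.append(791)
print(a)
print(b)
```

Key concept: slice [:] creates copy.
Step by step:
`a = [6, 8, 5, 4, 9]` → a = [6, 8, 5, 4, 9]
`b = a[:]` → b = [6, 8, 5, 4, 9]
`a.append(791)` → a = [6, 8, 5, 4, 9, 791]
`print(a)` → prints [6, 8, 5, 4, 9, 791]
`print(b)` → prints [6, 8, 5, 4, 9]

Answer:
[6, 8, 5, 4, 9, 791]
[6, 8, 5, 4, 9]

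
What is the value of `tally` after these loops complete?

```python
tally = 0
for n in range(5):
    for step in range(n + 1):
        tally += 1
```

Triangle: 1 + 2 + ... + 5
`tally` takes the values: 0 → 1 → 2 → 3 → 4 → 5 → 6 → 7 → 8 → 9 → 10 → 11 → 12 → 13 → 14 → 15

Answer: 15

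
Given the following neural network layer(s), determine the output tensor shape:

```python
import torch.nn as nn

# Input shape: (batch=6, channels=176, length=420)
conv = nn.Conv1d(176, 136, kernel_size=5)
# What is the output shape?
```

Input: (6, 176, 420) -> Output: (6, 136, 416)

Answer: (6, 136, 416)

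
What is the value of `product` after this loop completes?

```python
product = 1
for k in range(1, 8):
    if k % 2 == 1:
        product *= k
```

Product of odd numbers 1 to 7
`product` takes the values: 1 → 3 → 15 → 105

Answer: 105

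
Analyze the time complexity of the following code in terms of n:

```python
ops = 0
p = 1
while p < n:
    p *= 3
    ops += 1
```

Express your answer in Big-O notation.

Each loop level contributes: log n. Multiplying the contributions gives O(log n).

Answer: O(log n)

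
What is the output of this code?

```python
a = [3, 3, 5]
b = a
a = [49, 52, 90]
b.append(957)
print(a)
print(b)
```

Key concept: rebinding vs mutation: a is rebound to a new list, b still points at the original.
Step by step:
`a = [3, 3, 5]` → a = [3, 3, 5]
`b = a` → b = [3, 3, 5] (same object as a)
`a = [49, 52, 90]` → a = [49, 52, 90]
`b.append(957)` → b = [3, 3, 5, 957]
`print(a)` → prints [49, 52, 90]
`print(b)` → prints [3, 3, 5, 957]

Answer:
[49, 52, 90]
[3, 3, 5, 957]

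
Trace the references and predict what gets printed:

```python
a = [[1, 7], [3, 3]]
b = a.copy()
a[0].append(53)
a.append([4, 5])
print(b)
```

Key concept: shallow copy with nested lists.
Step by step:
`a = [[1, 7], [3, 3]]` → a = [[1, 7], [3, 3]]
`b = a.copy()` → b = [[1, 7], [3, 3]]
`a[0].append(53)` → a = [[1, 7, 53], [3, 3]]; b = [[1, 7, 53], [3, 3]]
`a.append([4, 5])` → a = [[1, 7, 53], [3, 3], [4, 5]]
`print(b)` → prints [[1, 7, 53], [3, 3]]

Answer: [[1, 7, 53], [3, 3]]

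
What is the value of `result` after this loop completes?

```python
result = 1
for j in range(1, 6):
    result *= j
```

5! = 120
`result` takes the values: 1 → 2 → 6 → 24 → 120

Answer: 120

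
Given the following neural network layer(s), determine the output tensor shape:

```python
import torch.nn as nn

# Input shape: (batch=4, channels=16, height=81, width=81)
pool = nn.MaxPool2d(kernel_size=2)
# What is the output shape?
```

Input: (4, 16, 81, 81) -> Output: (4, 16, 40, 40)

Answer: (4, 16, 40, 40)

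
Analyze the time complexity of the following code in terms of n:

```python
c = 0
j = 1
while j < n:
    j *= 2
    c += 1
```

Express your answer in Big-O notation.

Each loop level contributes: log n. Multiplying the contributions gives O(log n).

Answer: O(log n)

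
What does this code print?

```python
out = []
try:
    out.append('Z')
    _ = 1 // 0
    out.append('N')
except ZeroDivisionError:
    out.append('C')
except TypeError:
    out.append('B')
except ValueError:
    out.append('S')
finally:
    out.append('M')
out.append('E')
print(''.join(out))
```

Execution trace: 'Z' (try body) → 'C' (except ZeroDivisionError) → 'M' (finally) → 'E' (after the try/except). Output: ZCME

Answer: ZCME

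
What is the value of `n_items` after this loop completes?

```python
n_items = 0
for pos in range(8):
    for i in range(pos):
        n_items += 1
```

Triangle number: 0+1+2+...+7
`n_items` takes the values: 0 → 1 → 2 → 3 → 4 → 5 → 6 → 7 → 8 → 9 → 10 → 11 → 12 → 13 → 14 → 15 → 16 → 17 → 18 → 19 → 20 → 21 → 22 → 23 → 24 → 25 → 26 → 27 → 28

Answer: 28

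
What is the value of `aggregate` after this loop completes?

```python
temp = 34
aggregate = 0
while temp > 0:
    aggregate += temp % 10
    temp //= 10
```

Sum digits of 34
`aggregate` takes the values: 0 → 4 → 7

Answer: 7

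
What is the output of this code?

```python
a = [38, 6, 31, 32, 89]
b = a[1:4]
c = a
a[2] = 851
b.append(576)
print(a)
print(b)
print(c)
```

Key concept: slice vs alias.
Step by step:
`a = [38, 6, 31, 32, 89]` → a = [38, 6, 31, 32, 89]
`b = a[1:4]` → b = [6, 31, 32]
`c = a` → c = [38, 6, 31, 32, 89] (same object as a)
`a[2] = 851` → a = [38, 6, 851, 32, 89] (same object as c); c = [38, 6, 851, 32, 89] (same object as a)
`b.append(576)` → b = [6, 31, 32, 576]
`print(a)` → prints [38, 6, 851, 32, 89]
`print(b)` → prints [6, 31, 32, 576]
`print(c)` → prints [38, 6, 851, 32, 89]

Answer:
[38, 6, 851, 32, 89]
[6, 31, 32, 576]
[38, 6, 851, 32, 89]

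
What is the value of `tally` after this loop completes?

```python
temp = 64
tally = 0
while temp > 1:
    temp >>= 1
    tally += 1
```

Count right shifts until 1
`tally` takes the values: 0 → 1 → 2 → 3 → 4 → 5 → 6

Answer: 6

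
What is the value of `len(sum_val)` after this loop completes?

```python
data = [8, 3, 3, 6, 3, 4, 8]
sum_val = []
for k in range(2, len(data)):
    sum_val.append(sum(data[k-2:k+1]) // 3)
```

Number of 3-element averages
`sum_val` takes the values: [] → [4] → [4, 4] → [4, 4, 4] → [4, 4, 4, 4] → [4, 4, 4, 4, 5]
So `len(sum_val)` = 5

Answer: 5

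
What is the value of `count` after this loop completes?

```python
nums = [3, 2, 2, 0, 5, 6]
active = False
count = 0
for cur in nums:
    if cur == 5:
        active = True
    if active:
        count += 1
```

Count elements after first 5 in [3, 2, 2, 0, 5, 6]
`count` takes the values: 0 → 1 → 2

Answer: 2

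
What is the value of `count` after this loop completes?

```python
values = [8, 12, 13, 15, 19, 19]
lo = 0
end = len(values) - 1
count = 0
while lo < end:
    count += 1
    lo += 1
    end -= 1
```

Iterations until pointers meet (list length 6)
`count` takes the values: 0 → 1 → 2 → 3

Answer: 3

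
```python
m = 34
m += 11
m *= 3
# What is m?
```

Trace:
`m = 34` → m = 34
`m += 11` → m = 45
`m *= 3` → m = 135
So m = 135

Answer: 135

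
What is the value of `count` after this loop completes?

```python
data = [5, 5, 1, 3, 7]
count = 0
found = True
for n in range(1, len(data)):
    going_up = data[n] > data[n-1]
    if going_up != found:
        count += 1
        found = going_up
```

Count direction changes in [5, 5, 1, 3, 7]
`count` takes the values: 0 → 1 → 2

Answer: 2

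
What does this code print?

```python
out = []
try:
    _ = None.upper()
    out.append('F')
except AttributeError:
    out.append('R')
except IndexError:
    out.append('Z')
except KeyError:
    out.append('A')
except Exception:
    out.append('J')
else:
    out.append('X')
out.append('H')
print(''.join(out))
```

Execution trace: 'R' (except AttributeError) → 'H' (after the try/except). Output: RH

Answer: RH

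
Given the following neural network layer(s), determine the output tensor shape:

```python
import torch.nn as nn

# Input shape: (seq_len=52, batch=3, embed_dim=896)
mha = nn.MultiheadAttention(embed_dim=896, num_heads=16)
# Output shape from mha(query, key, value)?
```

Input: (52, 3, 896) -> Output: (52, 3, 896)

Answer: (52, 3, 896)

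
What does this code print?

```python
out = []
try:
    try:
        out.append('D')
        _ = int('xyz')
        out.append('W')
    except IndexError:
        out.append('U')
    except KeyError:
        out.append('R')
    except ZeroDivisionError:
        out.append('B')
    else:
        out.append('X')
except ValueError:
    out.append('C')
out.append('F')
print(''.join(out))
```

Execution trace: 'D' (inner try body) → 'C' (outer except ValueError) → 'F' (after the try/except). Output: DCF

Answer: DCF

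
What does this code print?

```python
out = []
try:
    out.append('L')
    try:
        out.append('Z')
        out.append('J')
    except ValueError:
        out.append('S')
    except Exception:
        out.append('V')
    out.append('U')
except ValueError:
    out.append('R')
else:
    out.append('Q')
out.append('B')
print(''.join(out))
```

Execution trace: 'L' (try body) → 'Z' (inner try body) → 'J' (inner try body, no exception) → 'U' (try body, no exception) → 'Q' (else) → 'B' (after the try/except). Output: LZJUQB

Answer: LZJUQB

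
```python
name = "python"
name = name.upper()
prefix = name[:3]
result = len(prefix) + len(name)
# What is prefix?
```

Trace:
`name = "python"` → name = 'python'
`name = name.upper()` → name = 'PYTHON'
`prefix = name[:3]` → prefix = 'PYT'
`result = len(prefix) + len(name)` → result = 9
So prefix = 'PYT'

Answer: 'PYT'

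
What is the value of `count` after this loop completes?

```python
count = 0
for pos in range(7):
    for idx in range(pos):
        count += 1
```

Triangle number: 0+1+2+...+6
`count` takes the values: 0 → 1 → 2 → 3 → 4 → 5 → 6 → 7 → 8 → 9 → 10 → 11 → 12 → 13 → 14 → 15 → 16 → 17 → 18 → 19 → 20 → 21

Answer: 21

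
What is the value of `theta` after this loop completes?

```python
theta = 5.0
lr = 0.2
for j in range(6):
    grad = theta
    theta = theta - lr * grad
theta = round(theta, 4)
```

Gradient descent: w = 5.0 * (1 - 0.2)^6
`theta` takes the values: 5.0 → 4.0 → 3.2 → 2.56 → 2.048 → 1.6384 → 1.31072 → 1.3107

Answer: 1.3107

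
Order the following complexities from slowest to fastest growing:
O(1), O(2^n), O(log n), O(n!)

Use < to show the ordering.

Ordered by growth rate: O(1) < O(log n) < O(2^n) < O(n!)

Answer: O(1) < O(log n) < O(2^n) < O(n!)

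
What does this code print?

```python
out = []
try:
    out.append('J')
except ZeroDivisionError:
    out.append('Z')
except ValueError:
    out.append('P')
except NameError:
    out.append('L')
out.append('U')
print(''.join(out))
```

Execution trace: 'J' (try body, no exception) → 'U' (after the try/except). Output: JU

Answer: JU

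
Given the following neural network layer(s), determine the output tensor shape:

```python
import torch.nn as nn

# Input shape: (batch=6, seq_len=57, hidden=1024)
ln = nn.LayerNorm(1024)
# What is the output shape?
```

Input: (6, 57, 1024) -> Output: (6, 57, 1024)

Answer: (6, 57, 1024)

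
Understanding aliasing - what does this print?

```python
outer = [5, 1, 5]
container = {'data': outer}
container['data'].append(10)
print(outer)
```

Key concept: dict holds reference to list.
Step by step:
`outer = [5, 1, 5]` → outer = [5, 1, 5]
`container = {'data': outer}` → container = {'data': [5, 1, 5]}
`container['data'].append(10)` → outer = [5, 1, 5, 10]; container = {'data': [5, 1, 5, 10]}
`print(outer)` → prints [5, 1, 5, 10]

Answer: [5, 1, 5, 10]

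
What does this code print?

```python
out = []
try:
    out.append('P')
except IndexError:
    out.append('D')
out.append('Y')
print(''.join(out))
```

Execution trace: 'P' (try body, no exception) → 'Y' (after the try/except). Output: PY

Answer: PY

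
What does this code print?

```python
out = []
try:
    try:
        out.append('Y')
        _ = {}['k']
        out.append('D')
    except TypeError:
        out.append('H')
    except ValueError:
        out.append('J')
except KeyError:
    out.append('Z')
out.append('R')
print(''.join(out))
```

Execution trace: 'Y' (try body) → 'Z' (outer except KeyError) → 'R' (after the try/except). Output: YZR

Answer: YZR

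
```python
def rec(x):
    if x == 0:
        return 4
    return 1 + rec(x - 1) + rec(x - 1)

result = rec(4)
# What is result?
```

rec(x) = 1 + 2·rec(x-1), rec(0)=4. Closed form: (4+1)·2^4 - 1 = 79.

Answer: 79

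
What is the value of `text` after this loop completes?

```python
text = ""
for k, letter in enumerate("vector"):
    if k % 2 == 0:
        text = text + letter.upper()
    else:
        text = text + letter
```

Uppercase even positions in 'vector'
`text` takes the values: "" → "V" → "Ve" → "VeC" → "VeCt" → "VeCtO" → "VeCtOr"

Answer: "VeCtOr"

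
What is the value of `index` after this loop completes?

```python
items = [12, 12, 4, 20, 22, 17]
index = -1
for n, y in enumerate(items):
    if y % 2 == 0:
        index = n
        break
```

First even number index in [12, 12, 4, 20, 22, 17]
`index` takes the values: -1 → 0

Answer: 0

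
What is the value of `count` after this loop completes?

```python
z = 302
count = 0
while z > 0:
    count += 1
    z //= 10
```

Count digits by repeated division by 10
`count` takes the values: 0 → 1 → 2 → 3

Answer: 3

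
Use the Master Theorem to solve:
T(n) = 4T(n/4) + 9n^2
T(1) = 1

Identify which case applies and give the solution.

a=4, b=4, f(n)=9n^2. log_4(4) = 1. Since c=2 > 1 and the regularity condition holds (4(n/4)^2 = (4/4^2)n^2 with 4/4^2 < 1), Case 3 applies: T(n) = Θ(f(n)) = O(n^2).

Answer: O(n^2) - Case 3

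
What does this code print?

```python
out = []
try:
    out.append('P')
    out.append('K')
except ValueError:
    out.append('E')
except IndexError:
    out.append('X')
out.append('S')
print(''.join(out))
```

Execution trace: 'P' (try body) → 'K' (try body, no exception) → 'S' (after the try/except). Output: PKS

Answer: PKS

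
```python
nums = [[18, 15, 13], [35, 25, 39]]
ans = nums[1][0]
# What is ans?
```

Trace:
`nums = [[18, 15, 13], [35, 25, 39]]` → nums = [[18, 15, 13], [35, 25, 39]]
`ans = nums[1][0]` → ans = 35
So ans = 35

Answer: 35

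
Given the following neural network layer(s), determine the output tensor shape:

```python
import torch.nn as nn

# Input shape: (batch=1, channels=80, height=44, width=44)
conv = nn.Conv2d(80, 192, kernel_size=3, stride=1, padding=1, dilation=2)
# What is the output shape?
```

Input: (1, 80, 44, 44) -> Output: (1, 192, 42, 42)

Answer: (1, 192, 42, 42)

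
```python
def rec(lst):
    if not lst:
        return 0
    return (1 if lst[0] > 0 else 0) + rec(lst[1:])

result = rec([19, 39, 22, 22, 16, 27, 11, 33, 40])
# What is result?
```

Count of positive elements in [19, 39, 22, 22, 16, 27, 11, 33, 40] = 9

Answer: 9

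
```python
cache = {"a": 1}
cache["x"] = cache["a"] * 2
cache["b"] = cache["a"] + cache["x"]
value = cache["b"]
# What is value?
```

Trace:
`cache = {"a": 1}` → cache = {'a': 1}
`cache["x"] = cache["a"] * 2` → cache = {'a': 1, 'x': 2}
`cache["b"] = cache["a"] + cache["x"]` → cache = {'a': 1, 'x': 2, 'b': 3}
`value = cache["b"]` → value = 3
So value = 3

Answer: 3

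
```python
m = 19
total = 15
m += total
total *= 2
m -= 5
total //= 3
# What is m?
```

Trace:
`m = 19` → m = 19
`total = 15` → total = 15
`m += total` → m = 34
`total *= 2` → total = 30
`m -= 5` → m = 29
`total //= 3` → total = 10
So m = 29

Answer: 29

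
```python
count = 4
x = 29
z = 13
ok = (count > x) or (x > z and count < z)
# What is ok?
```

Trace:
`count = 4` → count = 4
`x = 29` → x = 29
`z = 13` → z = 13
`ok = (count > x) or (x > z and count < z)` → ok = True
So ok = True

Answer: True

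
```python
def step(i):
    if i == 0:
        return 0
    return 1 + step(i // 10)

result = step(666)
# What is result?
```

Count of digits of 666: 3

Answer: 3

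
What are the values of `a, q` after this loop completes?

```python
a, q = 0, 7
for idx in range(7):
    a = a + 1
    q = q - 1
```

a goes 0→7, q goes 7→0
`a, q` takes the values: (0, 7) → (1, 7) → (1, 6) → (2, 6) → (2, 5) → (3, 5) → (3, 4) → (4, 4) → (4, 3) → (5, 3) → (5, 2) → (6, 2) → (6, 1) → (7, 1) → (7, 0)

Answer: 7, 0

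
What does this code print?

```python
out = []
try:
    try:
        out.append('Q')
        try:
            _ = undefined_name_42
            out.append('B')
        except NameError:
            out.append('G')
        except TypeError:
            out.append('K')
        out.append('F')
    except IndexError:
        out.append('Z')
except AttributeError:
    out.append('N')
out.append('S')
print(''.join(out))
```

Execution trace: 'Q' (try body) → 'G' (inner except NameError) → 'F' (try body, no exception) → 'S' (after the try/except). Output: QGFS

Answer: QGFS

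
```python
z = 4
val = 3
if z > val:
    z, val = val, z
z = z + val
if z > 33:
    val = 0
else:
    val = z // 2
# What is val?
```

Trace:
`z = 4` → z = 4
`val = 3` → val = 3
`if z > val: ...` → z > val is True → z = 3; val = 4
`z = z + val` → z = 7
`if z > 33: ...` → z > 33 is False, take else branch → val = 3
So val = 3

Answer: 3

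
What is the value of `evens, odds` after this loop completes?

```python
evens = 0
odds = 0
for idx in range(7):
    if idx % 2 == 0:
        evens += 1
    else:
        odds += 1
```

Count evens and odds in range(7)
`evens, odds` takes the values: (0, 0) → (1, 0) → (1, 1) → (2, 1) → (2, 2) → (3, 2) → (3, 3) → (4, 3)

Answer: 4, 3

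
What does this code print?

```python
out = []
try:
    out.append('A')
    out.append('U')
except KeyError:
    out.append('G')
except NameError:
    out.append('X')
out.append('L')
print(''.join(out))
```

Execution trace: 'A' (try body) → 'U' (try body, no exception) → 'L' (after the try/except). Output: AUL

Answer: AUL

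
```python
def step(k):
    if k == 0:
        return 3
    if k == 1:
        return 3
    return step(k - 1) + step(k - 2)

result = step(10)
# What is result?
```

Build up from base cases: step(0)=3, step(1)=3, step(2)=6, step(3)=9, step(4)=15, step(5)=24, step(6)=39, ..., step(10)=267

Answer: 267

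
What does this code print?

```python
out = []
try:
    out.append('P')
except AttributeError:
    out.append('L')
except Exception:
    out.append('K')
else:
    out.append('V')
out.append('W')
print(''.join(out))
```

Execution trace: 'P' (try body, no exception) → 'V' (else) → 'W' (after the try/except). Output: PVW

Answer: PVW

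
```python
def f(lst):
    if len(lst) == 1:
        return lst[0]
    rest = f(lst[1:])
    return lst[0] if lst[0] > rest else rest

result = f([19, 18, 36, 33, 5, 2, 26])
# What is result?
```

Recursive max over [19, 18, 36, 33, 5, 2, 26] = 36

Answer: 36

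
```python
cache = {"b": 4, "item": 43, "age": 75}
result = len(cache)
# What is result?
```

Trace:
`cache = {"b": 4, "item": 43, "age": 75}` → cache = {'b': 4, 'item': 43, 'age': 75}
`result = len(cache)` → result = 3
So result = 3

Answer: 3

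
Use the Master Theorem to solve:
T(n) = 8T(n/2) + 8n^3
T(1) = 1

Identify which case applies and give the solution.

a=8, b=2, f(n)=8n^3. log_2(8) = 3. Since c=3 = 3, Case 2 applies: T(n) = Θ(n^log_b(a) · log n) = O(n^3 log n).

Answer: O(n^3 log n) - Case 2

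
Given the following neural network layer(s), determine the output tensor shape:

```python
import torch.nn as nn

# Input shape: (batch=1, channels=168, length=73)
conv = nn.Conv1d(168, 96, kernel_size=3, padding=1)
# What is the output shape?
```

Input: (1, 168, 73) -> Output: (1, 96, 73)

Answer: (1, 96, 73)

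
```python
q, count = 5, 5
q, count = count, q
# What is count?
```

Trace:
`q, count = 5, 5` → q = 5; count = 5
`q, count = count, q` → q = 5; count = 5
So count = 5

Answer: 5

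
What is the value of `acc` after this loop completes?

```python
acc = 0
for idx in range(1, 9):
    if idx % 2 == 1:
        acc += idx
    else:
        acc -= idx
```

Add odd, subtract even
`acc` takes the values: 0 → 1 → -1 → 2 → -2 → 3 → -3 → 4 → -4

Answer: -4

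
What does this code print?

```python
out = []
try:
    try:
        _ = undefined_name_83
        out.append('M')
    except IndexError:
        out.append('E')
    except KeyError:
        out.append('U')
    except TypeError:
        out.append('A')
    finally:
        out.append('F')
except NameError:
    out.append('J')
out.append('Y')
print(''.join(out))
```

Execution trace: 'F' (finally) → 'J' (outer except NameError) → 'Y' (after the try/except). Output: FJY

Answer: FJY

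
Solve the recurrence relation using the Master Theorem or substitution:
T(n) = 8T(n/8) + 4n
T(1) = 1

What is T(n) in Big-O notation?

By Master Theorem: a=8, b=8, f(n)=4n. Since log_8(8) = 1 and f(n) = Θ(n^1), Case 2 applies. T(n) = O(n log n).

Answer: O(n log n)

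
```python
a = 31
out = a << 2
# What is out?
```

Trace:
`a = 31` → a = 31
`out = a << 2` → out = 124
So out = 124

Answer: 124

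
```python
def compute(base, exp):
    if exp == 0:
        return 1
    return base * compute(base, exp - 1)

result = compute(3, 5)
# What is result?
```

compute(3, 5) = 3 * 3 * 3 * 3 * 3 = 243

Answer: 243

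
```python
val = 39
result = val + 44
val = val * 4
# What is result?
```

Trace:
`val = 39` → val = 39
`result = val + 44` → result = 83
`val = val * 4` → val = 156
So result = 83

Answer: 83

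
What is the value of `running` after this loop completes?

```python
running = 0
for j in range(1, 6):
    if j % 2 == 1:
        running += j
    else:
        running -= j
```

Add odd, subtract even
`running` takes the values: 0 → 1 → -1 → 2 → -2 → 3

Answer: 3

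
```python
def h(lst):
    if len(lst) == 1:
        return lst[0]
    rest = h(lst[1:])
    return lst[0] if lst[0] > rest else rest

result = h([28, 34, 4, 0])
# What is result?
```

Recursive max over [28, 34, 4, 0] = 34

Answer: 34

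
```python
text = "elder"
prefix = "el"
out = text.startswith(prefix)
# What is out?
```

Trace:
`text = "elder"` → text = 'elder'
`prefix = "el"` → prefix = 'el'
`out = text.startswith(prefix)` → out = True
So out = True

Answer: True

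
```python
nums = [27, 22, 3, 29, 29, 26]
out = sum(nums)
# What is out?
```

Trace:
`nums = [27, 22, 3, 29, 29, 26]` → nums = [27, 22, 3, 29, 29, 26]
`out = sum(nums)` → out = 136
So out = 136

Answer: 136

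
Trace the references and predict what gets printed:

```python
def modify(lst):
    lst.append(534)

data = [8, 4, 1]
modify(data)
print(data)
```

Key concept: function modifies passed list.
Step by step:
`data = [8, 4, 1]` → data = [8, 4, 1]
`modify(data)` → data = [8, 4, 1, 534]
`print(data)` → prints [8, 4, 1, 534]

Answer: [8, 4, 1, 534]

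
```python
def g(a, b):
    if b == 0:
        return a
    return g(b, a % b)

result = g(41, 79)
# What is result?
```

g(41, 79) -> g(79, 41) -> g(41, 38) -> g(38, 3) -> g(3, 2) -> g(2, 1) -> g(1, 0) -> 1

Answer: 1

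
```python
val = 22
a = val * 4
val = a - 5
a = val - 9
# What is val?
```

Trace:
`val = 22` → val = 22
`a = val * 4` → a = 88
`val = a - 5` → val = 83
`a = val - 9` → a = 74
So val = 83

Answer: 83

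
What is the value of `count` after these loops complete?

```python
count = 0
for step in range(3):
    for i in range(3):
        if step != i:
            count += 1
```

3² - 3 (exclude diagonal)
`count` takes the values: 0 → 1 → 2 → 3 → 4 → 5 → 6

Answer: 6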